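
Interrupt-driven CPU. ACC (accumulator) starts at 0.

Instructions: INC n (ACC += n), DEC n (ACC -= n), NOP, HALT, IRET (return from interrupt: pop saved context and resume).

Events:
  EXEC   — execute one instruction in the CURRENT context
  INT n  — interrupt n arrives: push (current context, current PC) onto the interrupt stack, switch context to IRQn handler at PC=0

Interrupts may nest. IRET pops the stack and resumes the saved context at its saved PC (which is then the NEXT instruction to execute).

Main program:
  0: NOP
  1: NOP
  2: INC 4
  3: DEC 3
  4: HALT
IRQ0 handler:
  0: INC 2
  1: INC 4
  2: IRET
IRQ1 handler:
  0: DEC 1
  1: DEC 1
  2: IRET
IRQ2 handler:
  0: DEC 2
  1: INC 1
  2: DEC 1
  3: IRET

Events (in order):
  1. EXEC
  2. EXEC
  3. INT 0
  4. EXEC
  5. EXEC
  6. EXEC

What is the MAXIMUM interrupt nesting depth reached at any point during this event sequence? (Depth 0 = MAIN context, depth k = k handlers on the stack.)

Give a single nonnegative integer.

Event 1 (EXEC): [MAIN] PC=0: NOP [depth=0]
Event 2 (EXEC): [MAIN] PC=1: NOP [depth=0]
Event 3 (INT 0): INT 0 arrives: push (MAIN, PC=2), enter IRQ0 at PC=0 (depth now 1) [depth=1]
Event 4 (EXEC): [IRQ0] PC=0: INC 2 -> ACC=2 [depth=1]
Event 5 (EXEC): [IRQ0] PC=1: INC 4 -> ACC=6 [depth=1]
Event 6 (EXEC): [IRQ0] PC=2: IRET -> resume MAIN at PC=2 (depth now 0) [depth=0]
Max depth observed: 1

Answer: 1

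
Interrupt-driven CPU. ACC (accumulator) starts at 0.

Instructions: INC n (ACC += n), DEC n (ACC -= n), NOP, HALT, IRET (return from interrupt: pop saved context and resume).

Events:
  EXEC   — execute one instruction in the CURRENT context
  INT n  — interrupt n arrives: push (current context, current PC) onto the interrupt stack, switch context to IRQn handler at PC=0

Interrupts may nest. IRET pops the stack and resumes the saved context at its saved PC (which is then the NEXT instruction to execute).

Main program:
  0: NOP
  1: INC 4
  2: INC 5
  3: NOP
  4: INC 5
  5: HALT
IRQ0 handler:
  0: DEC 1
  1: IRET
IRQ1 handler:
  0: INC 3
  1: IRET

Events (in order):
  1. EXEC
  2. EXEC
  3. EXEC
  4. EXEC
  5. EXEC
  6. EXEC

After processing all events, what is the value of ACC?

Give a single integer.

Event 1 (EXEC): [MAIN] PC=0: NOP
Event 2 (EXEC): [MAIN] PC=1: INC 4 -> ACC=4
Event 3 (EXEC): [MAIN] PC=2: INC 5 -> ACC=9
Event 4 (EXEC): [MAIN] PC=3: NOP
Event 5 (EXEC): [MAIN] PC=4: INC 5 -> ACC=14
Event 6 (EXEC): [MAIN] PC=5: HALT

Answer: 14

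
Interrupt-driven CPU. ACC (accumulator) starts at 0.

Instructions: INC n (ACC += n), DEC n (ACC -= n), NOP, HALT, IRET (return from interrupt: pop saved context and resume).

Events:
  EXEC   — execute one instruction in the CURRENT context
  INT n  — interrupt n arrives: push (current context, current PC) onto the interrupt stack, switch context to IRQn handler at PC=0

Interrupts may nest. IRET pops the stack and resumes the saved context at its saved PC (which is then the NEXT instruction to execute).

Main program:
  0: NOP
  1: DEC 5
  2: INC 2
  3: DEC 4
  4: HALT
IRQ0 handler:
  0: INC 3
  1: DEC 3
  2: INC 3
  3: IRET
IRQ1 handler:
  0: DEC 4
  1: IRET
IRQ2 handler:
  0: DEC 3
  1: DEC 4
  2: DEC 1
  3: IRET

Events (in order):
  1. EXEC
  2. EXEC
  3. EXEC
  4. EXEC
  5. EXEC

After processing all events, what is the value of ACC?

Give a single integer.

Event 1 (EXEC): [MAIN] PC=0: NOP
Event 2 (EXEC): [MAIN] PC=1: DEC 5 -> ACC=-5
Event 3 (EXEC): [MAIN] PC=2: INC 2 -> ACC=-3
Event 4 (EXEC): [MAIN] PC=3: DEC 4 -> ACC=-7
Event 5 (EXEC): [MAIN] PC=4: HALT

Answer: -7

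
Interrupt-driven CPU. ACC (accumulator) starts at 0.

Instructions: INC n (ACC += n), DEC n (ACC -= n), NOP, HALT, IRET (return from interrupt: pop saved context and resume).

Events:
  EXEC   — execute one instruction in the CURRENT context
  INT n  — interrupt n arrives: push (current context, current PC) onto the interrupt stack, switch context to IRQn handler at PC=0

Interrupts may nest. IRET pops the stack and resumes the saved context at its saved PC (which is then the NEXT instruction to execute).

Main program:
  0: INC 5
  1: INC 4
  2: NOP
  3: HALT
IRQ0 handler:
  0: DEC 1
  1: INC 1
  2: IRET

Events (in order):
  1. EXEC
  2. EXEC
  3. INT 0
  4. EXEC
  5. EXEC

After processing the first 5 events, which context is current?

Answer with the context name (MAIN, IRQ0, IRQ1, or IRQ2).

Event 1 (EXEC): [MAIN] PC=0: INC 5 -> ACC=5
Event 2 (EXEC): [MAIN] PC=1: INC 4 -> ACC=9
Event 3 (INT 0): INT 0 arrives: push (MAIN, PC=2), enter IRQ0 at PC=0 (depth now 1)
Event 4 (EXEC): [IRQ0] PC=0: DEC 1 -> ACC=8
Event 5 (EXEC): [IRQ0] PC=1: INC 1 -> ACC=9

Answer: IRQ0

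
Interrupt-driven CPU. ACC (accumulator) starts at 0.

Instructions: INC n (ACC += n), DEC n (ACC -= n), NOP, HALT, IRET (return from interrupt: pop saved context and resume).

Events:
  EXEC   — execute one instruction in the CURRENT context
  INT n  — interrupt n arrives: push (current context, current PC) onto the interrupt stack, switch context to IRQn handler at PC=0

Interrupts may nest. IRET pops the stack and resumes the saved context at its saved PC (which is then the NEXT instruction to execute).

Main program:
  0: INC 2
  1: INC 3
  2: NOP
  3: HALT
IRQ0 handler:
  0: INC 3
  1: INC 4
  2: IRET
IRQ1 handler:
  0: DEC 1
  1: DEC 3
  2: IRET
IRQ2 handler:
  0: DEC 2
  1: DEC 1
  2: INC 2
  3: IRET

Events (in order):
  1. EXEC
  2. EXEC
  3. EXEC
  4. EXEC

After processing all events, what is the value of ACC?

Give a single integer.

Answer: 5

Derivation:
Event 1 (EXEC): [MAIN] PC=0: INC 2 -> ACC=2
Event 2 (EXEC): [MAIN] PC=1: INC 3 -> ACC=5
Event 3 (EXEC): [MAIN] PC=2: NOP
Event 4 (EXEC): [MAIN] PC=3: HALT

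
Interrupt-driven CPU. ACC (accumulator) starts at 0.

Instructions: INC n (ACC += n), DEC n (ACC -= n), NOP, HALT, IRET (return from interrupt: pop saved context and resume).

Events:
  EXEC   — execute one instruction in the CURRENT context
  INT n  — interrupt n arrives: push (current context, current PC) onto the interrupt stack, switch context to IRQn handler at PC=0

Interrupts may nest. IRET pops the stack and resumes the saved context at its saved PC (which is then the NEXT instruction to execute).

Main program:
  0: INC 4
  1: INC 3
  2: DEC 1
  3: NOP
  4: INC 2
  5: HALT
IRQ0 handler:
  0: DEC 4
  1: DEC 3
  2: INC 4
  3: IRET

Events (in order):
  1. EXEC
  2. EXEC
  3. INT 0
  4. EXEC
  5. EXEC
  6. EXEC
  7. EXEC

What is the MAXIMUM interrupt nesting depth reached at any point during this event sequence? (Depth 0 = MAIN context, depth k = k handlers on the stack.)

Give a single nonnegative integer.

Event 1 (EXEC): [MAIN] PC=0: INC 4 -> ACC=4 [depth=0]
Event 2 (EXEC): [MAIN] PC=1: INC 3 -> ACC=7 [depth=0]
Event 3 (INT 0): INT 0 arrives: push (MAIN, PC=2), enter IRQ0 at PC=0 (depth now 1) [depth=1]
Event 4 (EXEC): [IRQ0] PC=0: DEC 4 -> ACC=3 [depth=1]
Event 5 (EXEC): [IRQ0] PC=1: DEC 3 -> ACC=0 [depth=1]
Event 6 (EXEC): [IRQ0] PC=2: INC 4 -> ACC=4 [depth=1]
Event 7 (EXEC): [IRQ0] PC=3: IRET -> resume MAIN at PC=2 (depth now 0) [depth=0]
Max depth observed: 1

Answer: 1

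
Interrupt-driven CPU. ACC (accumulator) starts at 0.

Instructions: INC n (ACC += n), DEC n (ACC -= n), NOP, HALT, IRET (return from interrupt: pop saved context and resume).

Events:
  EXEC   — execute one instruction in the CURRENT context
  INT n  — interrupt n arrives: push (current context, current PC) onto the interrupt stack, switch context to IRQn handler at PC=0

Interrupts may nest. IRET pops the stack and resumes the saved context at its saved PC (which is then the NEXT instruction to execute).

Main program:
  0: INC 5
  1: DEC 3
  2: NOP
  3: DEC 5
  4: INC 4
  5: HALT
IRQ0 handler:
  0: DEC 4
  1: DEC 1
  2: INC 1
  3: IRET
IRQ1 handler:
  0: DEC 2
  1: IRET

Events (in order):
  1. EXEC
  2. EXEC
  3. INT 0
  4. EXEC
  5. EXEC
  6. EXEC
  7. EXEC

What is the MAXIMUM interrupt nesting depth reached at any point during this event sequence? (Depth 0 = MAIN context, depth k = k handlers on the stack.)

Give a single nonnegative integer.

Event 1 (EXEC): [MAIN] PC=0: INC 5 -> ACC=5 [depth=0]
Event 2 (EXEC): [MAIN] PC=1: DEC 3 -> ACC=2 [depth=0]
Event 3 (INT 0): INT 0 arrives: push (MAIN, PC=2), enter IRQ0 at PC=0 (depth now 1) [depth=1]
Event 4 (EXEC): [IRQ0] PC=0: DEC 4 -> ACC=-2 [depth=1]
Event 5 (EXEC): [IRQ0] PC=1: DEC 1 -> ACC=-3 [depth=1]
Event 6 (EXEC): [IRQ0] PC=2: INC 1 -> ACC=-2 [depth=1]
Event 7 (EXEC): [IRQ0] PC=3: IRET -> resume MAIN at PC=2 (depth now 0) [depth=0]
Max depth observed: 1

Answer: 1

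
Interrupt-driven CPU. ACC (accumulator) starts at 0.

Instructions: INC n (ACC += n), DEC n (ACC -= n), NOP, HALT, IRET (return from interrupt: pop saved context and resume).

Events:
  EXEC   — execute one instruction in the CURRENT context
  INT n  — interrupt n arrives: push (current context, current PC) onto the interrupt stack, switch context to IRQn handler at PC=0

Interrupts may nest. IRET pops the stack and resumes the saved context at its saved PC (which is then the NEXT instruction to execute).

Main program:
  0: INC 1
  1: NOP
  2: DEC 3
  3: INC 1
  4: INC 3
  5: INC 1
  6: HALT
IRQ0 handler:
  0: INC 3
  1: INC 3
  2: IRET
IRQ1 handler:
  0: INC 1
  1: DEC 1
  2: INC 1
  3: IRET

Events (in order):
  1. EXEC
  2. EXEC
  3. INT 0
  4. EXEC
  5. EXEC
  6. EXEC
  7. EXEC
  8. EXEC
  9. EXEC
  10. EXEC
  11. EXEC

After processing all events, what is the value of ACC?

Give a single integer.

Answer: 9

Derivation:
Event 1 (EXEC): [MAIN] PC=0: INC 1 -> ACC=1
Event 2 (EXEC): [MAIN] PC=1: NOP
Event 3 (INT 0): INT 0 arrives: push (MAIN, PC=2), enter IRQ0 at PC=0 (depth now 1)
Event 4 (EXEC): [IRQ0] PC=0: INC 3 -> ACC=4
Event 5 (EXEC): [IRQ0] PC=1: INC 3 -> ACC=7
Event 6 (EXEC): [IRQ0] PC=2: IRET -> resume MAIN at PC=2 (depth now 0)
Event 7 (EXEC): [MAIN] PC=2: DEC 3 -> ACC=4
Event 8 (EXEC): [MAIN] PC=3: INC 1 -> ACC=5
Event 9 (EXEC): [MAIN] PC=4: INC 3 -> ACC=8
Event 10 (EXEC): [MAIN] PC=5: INC 1 -> ACC=9
Event 11 (EXEC): [MAIN] PC=6: HALT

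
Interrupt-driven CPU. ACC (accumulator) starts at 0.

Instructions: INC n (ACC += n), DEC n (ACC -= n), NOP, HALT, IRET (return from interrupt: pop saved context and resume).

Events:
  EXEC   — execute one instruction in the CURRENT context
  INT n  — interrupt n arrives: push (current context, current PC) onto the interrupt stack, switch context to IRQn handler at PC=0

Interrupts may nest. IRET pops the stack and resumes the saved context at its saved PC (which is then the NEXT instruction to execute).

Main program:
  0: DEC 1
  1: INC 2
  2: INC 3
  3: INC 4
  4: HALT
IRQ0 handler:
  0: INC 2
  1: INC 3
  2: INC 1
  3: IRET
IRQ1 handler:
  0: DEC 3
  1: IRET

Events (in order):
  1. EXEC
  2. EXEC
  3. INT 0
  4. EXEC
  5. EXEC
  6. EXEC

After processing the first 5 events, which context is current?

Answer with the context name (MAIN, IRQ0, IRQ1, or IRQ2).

Event 1 (EXEC): [MAIN] PC=0: DEC 1 -> ACC=-1
Event 2 (EXEC): [MAIN] PC=1: INC 2 -> ACC=1
Event 3 (INT 0): INT 0 arrives: push (MAIN, PC=2), enter IRQ0 at PC=0 (depth now 1)
Event 4 (EXEC): [IRQ0] PC=0: INC 2 -> ACC=3
Event 5 (EXEC): [IRQ0] PC=1: INC 3 -> ACC=6

Answer: IRQ0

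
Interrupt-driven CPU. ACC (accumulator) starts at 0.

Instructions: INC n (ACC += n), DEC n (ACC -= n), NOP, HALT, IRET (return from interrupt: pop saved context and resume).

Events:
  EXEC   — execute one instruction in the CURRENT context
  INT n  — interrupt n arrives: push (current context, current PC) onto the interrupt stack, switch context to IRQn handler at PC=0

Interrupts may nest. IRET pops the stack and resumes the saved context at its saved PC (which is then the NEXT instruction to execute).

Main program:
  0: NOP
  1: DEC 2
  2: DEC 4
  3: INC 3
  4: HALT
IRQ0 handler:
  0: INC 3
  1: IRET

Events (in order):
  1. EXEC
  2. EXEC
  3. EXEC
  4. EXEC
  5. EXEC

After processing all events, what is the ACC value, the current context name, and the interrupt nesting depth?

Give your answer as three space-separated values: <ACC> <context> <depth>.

Answer: -3 MAIN 0

Derivation:
Event 1 (EXEC): [MAIN] PC=0: NOP
Event 2 (EXEC): [MAIN] PC=1: DEC 2 -> ACC=-2
Event 3 (EXEC): [MAIN] PC=2: DEC 4 -> ACC=-6
Event 4 (EXEC): [MAIN] PC=3: INC 3 -> ACC=-3
Event 5 (EXEC): [MAIN] PC=4: HALT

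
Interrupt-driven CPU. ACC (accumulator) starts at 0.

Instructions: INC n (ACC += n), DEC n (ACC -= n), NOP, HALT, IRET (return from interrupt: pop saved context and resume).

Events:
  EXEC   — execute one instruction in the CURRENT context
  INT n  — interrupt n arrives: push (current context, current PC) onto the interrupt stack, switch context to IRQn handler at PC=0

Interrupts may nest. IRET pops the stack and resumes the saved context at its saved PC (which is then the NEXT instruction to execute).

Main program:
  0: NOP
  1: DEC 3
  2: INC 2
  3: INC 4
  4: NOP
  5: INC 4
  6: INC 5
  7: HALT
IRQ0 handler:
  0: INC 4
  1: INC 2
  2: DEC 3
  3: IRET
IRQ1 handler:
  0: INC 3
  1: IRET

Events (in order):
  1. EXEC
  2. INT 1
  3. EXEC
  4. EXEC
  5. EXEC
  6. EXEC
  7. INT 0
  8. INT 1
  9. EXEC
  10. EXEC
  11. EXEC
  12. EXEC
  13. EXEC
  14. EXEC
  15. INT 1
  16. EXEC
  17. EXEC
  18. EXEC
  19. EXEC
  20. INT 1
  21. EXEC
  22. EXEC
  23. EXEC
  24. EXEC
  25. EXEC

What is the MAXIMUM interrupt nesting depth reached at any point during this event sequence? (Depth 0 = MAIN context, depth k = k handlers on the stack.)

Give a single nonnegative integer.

Answer: 2

Derivation:
Event 1 (EXEC): [MAIN] PC=0: NOP [depth=0]
Event 2 (INT 1): INT 1 arrives: push (MAIN, PC=1), enter IRQ1 at PC=0 (depth now 1) [depth=1]
Event 3 (EXEC): [IRQ1] PC=0: INC 3 -> ACC=3 [depth=1]
Event 4 (EXEC): [IRQ1] PC=1: IRET -> resume MAIN at PC=1 (depth now 0) [depth=0]
Event 5 (EXEC): [MAIN] PC=1: DEC 3 -> ACC=0 [depth=0]
Event 6 (EXEC): [MAIN] PC=2: INC 2 -> ACC=2 [depth=0]
Event 7 (INT 0): INT 0 arrives: push (MAIN, PC=3), enter IRQ0 at PC=0 (depth now 1) [depth=1]
Event 8 (INT 1): INT 1 arrives: push (IRQ0, PC=0), enter IRQ1 at PC=0 (depth now 2) [depth=2]
Event 9 (EXEC): [IRQ1] PC=0: INC 3 -> ACC=5 [depth=2]
Event 10 (EXEC): [IRQ1] PC=1: IRET -> resume IRQ0 at PC=0 (depth now 1) [depth=1]
Event 11 (EXEC): [IRQ0] PC=0: INC 4 -> ACC=9 [depth=1]
Event 12 (EXEC): [IRQ0] PC=1: INC 2 -> ACC=11 [depth=1]
Event 13 (EXEC): [IRQ0] PC=2: DEC 3 -> ACC=8 [depth=1]
Event 14 (EXEC): [IRQ0] PC=3: IRET -> resume MAIN at PC=3 (depth now 0) [depth=0]
Event 15 (INT 1): INT 1 arrives: push (MAIN, PC=3), enter IRQ1 at PC=0 (depth now 1) [depth=1]
Event 16 (EXEC): [IRQ1] PC=0: INC 3 -> ACC=11 [depth=1]
Event 17 (EXEC): [IRQ1] PC=1: IRET -> resume MAIN at PC=3 (depth now 0) [depth=0]
Event 18 (EXEC): [MAIN] PC=3: INC 4 -> ACC=15 [depth=0]
Event 19 (EXEC): [MAIN] PC=4: NOP [depth=0]
Event 20 (INT 1): INT 1 arrives: push (MAIN, PC=5), enter IRQ1 at PC=0 (depth now 1) [depth=1]
Event 21 (EXEC): [IRQ1] PC=0: INC 3 -> ACC=18 [depth=1]
Event 22 (EXEC): [IRQ1] PC=1: IRET -> resume MAIN at PC=5 (depth now 0) [depth=0]
Event 23 (EXEC): [MAIN] PC=5: INC 4 -> ACC=22 [depth=0]
Event 24 (EXEC): [MAIN] PC=6: INC 5 -> ACC=27 [depth=0]
Event 25 (EXEC): [MAIN] PC=7: HALT [depth=0]
Max depth observed: 2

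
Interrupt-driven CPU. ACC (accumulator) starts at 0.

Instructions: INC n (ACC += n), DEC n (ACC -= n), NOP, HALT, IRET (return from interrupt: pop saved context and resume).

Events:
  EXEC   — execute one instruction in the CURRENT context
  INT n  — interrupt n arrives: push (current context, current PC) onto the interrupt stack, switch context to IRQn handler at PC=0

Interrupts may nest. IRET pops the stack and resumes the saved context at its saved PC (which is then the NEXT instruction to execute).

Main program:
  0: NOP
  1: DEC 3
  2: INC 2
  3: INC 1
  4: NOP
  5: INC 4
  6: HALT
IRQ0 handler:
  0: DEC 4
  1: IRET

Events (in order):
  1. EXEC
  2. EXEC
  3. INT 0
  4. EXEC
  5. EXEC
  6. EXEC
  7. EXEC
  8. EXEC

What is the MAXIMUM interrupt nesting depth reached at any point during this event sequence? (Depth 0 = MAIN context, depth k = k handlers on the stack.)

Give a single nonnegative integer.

Answer: 1

Derivation:
Event 1 (EXEC): [MAIN] PC=0: NOP [depth=0]
Event 2 (EXEC): [MAIN] PC=1: DEC 3 -> ACC=-3 [depth=0]
Event 3 (INT 0): INT 0 arrives: push (MAIN, PC=2), enter IRQ0 at PC=0 (depth now 1) [depth=1]
Event 4 (EXEC): [IRQ0] PC=0: DEC 4 -> ACC=-7 [depth=1]
Event 5 (EXEC): [IRQ0] PC=1: IRET -> resume MAIN at PC=2 (depth now 0) [depth=0]
Event 6 (EXEC): [MAIN] PC=2: INC 2 -> ACC=-5 [depth=0]
Event 7 (EXEC): [MAIN] PC=3: INC 1 -> ACC=-4 [depth=0]
Event 8 (EXEC): [MAIN] PC=4: NOP [depth=0]
Max depth observed: 1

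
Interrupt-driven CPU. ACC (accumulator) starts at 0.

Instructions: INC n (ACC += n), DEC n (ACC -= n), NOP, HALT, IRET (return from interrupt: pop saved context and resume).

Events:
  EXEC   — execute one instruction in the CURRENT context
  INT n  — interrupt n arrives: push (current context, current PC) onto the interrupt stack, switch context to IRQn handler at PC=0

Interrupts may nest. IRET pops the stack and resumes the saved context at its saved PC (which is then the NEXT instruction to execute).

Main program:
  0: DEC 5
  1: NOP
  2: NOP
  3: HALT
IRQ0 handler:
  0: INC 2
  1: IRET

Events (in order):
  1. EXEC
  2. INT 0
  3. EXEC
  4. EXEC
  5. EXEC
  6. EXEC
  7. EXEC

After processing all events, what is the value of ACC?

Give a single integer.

Event 1 (EXEC): [MAIN] PC=0: DEC 5 -> ACC=-5
Event 2 (INT 0): INT 0 arrives: push (MAIN, PC=1), enter IRQ0 at PC=0 (depth now 1)
Event 3 (EXEC): [IRQ0] PC=0: INC 2 -> ACC=-3
Event 4 (EXEC): [IRQ0] PC=1: IRET -> resume MAIN at PC=1 (depth now 0)
Event 5 (EXEC): [MAIN] PC=1: NOP
Event 6 (EXEC): [MAIN] PC=2: NOP
Event 7 (EXEC): [MAIN] PC=3: HALT

Answer: -3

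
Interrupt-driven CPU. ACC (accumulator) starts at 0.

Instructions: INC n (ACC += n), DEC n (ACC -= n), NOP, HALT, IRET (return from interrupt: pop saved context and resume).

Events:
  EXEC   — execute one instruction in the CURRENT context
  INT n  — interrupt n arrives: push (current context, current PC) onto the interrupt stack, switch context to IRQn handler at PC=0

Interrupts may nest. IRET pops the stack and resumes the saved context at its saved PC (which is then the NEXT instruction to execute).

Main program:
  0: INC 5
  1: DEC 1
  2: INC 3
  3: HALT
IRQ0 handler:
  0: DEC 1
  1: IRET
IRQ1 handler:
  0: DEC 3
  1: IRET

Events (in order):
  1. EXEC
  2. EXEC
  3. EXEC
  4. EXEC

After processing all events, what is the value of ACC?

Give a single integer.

Event 1 (EXEC): [MAIN] PC=0: INC 5 -> ACC=5
Event 2 (EXEC): [MAIN] PC=1: DEC 1 -> ACC=4
Event 3 (EXEC): [MAIN] PC=2: INC 3 -> ACC=7
Event 4 (EXEC): [MAIN] PC=3: HALT

Answer: 7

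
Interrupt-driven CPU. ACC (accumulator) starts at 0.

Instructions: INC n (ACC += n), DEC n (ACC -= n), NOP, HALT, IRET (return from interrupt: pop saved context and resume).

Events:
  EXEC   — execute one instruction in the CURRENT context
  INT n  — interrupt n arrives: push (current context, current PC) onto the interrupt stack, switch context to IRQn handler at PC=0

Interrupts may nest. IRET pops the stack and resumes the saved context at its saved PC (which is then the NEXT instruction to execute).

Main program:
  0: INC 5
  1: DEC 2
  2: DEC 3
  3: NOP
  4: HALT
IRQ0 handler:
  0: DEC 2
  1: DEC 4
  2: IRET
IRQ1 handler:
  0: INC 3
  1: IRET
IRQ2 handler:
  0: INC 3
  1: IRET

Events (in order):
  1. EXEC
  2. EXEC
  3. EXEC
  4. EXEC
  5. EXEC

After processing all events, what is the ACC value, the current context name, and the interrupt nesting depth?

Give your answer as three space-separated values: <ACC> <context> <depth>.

Event 1 (EXEC): [MAIN] PC=0: INC 5 -> ACC=5
Event 2 (EXEC): [MAIN] PC=1: DEC 2 -> ACC=3
Event 3 (EXEC): [MAIN] PC=2: DEC 3 -> ACC=0
Event 4 (EXEC): [MAIN] PC=3: NOP
Event 5 (EXEC): [MAIN] PC=4: HALT

Answer: 0 MAIN 0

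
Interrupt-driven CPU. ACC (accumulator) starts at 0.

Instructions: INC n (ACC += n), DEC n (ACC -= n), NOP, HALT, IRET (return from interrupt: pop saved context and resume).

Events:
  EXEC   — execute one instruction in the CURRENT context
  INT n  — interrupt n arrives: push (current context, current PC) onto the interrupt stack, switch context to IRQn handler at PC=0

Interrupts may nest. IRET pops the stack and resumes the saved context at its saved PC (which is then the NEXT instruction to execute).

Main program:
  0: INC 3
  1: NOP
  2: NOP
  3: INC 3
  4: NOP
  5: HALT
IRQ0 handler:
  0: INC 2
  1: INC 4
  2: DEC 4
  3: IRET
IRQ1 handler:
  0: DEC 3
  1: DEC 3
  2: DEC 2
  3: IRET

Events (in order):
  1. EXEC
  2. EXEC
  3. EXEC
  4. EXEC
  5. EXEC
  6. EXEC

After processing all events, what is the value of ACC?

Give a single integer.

Answer: 6

Derivation:
Event 1 (EXEC): [MAIN] PC=0: INC 3 -> ACC=3
Event 2 (EXEC): [MAIN] PC=1: NOP
Event 3 (EXEC): [MAIN] PC=2: NOP
Event 4 (EXEC): [MAIN] PC=3: INC 3 -> ACC=6
Event 5 (EXEC): [MAIN] PC=4: NOP
Event 6 (EXEC): [MAIN] PC=5: HALT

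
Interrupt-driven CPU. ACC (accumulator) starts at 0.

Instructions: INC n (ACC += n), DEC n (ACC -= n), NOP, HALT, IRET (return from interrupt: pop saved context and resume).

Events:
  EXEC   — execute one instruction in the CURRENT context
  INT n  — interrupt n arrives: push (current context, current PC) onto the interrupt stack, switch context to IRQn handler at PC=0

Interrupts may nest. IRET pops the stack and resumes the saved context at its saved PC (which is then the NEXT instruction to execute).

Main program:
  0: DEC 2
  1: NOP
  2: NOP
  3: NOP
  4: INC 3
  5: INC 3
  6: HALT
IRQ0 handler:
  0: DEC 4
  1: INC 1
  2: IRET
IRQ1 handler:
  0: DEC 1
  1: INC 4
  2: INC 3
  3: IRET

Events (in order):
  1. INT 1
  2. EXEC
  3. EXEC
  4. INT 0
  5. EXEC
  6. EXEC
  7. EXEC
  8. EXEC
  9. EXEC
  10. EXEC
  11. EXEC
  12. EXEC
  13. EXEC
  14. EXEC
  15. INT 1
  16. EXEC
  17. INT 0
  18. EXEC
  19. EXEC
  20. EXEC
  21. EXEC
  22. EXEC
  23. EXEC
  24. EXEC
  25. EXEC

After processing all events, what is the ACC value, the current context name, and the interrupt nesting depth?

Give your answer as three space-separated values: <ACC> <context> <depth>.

Event 1 (INT 1): INT 1 arrives: push (MAIN, PC=0), enter IRQ1 at PC=0 (depth now 1)
Event 2 (EXEC): [IRQ1] PC=0: DEC 1 -> ACC=-1
Event 3 (EXEC): [IRQ1] PC=1: INC 4 -> ACC=3
Event 4 (INT 0): INT 0 arrives: push (IRQ1, PC=2), enter IRQ0 at PC=0 (depth now 2)
Event 5 (EXEC): [IRQ0] PC=0: DEC 4 -> ACC=-1
Event 6 (EXEC): [IRQ0] PC=1: INC 1 -> ACC=0
Event 7 (EXEC): [IRQ0] PC=2: IRET -> resume IRQ1 at PC=2 (depth now 1)
Event 8 (EXEC): [IRQ1] PC=2: INC 3 -> ACC=3
Event 9 (EXEC): [IRQ1] PC=3: IRET -> resume MAIN at PC=0 (depth now 0)
Event 10 (EXEC): [MAIN] PC=0: DEC 2 -> ACC=1
Event 11 (EXEC): [MAIN] PC=1: NOP
Event 12 (EXEC): [MAIN] PC=2: NOP
Event 13 (EXEC): [MAIN] PC=3: NOP
Event 14 (EXEC): [MAIN] PC=4: INC 3 -> ACC=4
Event 15 (INT 1): INT 1 arrives: push (MAIN, PC=5), enter IRQ1 at PC=0 (depth now 1)
Event 16 (EXEC): [IRQ1] PC=0: DEC 1 -> ACC=3
Event 17 (INT 0): INT 0 arrives: push (IRQ1, PC=1), enter IRQ0 at PC=0 (depth now 2)
Event 18 (EXEC): [IRQ0] PC=0: DEC 4 -> ACC=-1
Event 19 (EXEC): [IRQ0] PC=1: INC 1 -> ACC=0
Event 20 (EXEC): [IRQ0] PC=2: IRET -> resume IRQ1 at PC=1 (depth now 1)
Event 21 (EXEC): [IRQ1] PC=1: INC 4 -> ACC=4
Event 22 (EXEC): [IRQ1] PC=2: INC 3 -> ACC=7
Event 23 (EXEC): [IRQ1] PC=3: IRET -> resume MAIN at PC=5 (depth now 0)
Event 24 (EXEC): [MAIN] PC=5: INC 3 -> ACC=10
Event 25 (EXEC): [MAIN] PC=6: HALT

Answer: 10 MAIN 0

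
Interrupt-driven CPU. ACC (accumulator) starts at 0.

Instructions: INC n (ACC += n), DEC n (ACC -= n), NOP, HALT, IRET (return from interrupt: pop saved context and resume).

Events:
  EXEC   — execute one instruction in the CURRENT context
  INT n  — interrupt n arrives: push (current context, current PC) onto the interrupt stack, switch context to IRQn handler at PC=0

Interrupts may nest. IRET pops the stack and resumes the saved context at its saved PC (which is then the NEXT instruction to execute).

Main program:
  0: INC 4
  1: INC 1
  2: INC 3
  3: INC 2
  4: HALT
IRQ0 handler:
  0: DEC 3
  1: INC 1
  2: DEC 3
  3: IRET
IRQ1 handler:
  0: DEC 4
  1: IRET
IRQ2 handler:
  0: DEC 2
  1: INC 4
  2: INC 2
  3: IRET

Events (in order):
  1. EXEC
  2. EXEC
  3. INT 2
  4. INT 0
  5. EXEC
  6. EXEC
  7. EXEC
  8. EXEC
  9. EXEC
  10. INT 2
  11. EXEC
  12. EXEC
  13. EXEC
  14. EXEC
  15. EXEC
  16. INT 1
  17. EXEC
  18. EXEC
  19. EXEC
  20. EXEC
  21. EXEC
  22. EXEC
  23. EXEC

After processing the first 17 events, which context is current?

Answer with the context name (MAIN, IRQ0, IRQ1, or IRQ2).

Event 1 (EXEC): [MAIN] PC=0: INC 4 -> ACC=4
Event 2 (EXEC): [MAIN] PC=1: INC 1 -> ACC=5
Event 3 (INT 2): INT 2 arrives: push (MAIN, PC=2), enter IRQ2 at PC=0 (depth now 1)
Event 4 (INT 0): INT 0 arrives: push (IRQ2, PC=0), enter IRQ0 at PC=0 (depth now 2)
Event 5 (EXEC): [IRQ0] PC=0: DEC 3 -> ACC=2
Event 6 (EXEC): [IRQ0] PC=1: INC 1 -> ACC=3
Event 7 (EXEC): [IRQ0] PC=2: DEC 3 -> ACC=0
Event 8 (EXEC): [IRQ0] PC=3: IRET -> resume IRQ2 at PC=0 (depth now 1)
Event 9 (EXEC): [IRQ2] PC=0: DEC 2 -> ACC=-2
Event 10 (INT 2): INT 2 arrives: push (IRQ2, PC=1), enter IRQ2 at PC=0 (depth now 2)
Event 11 (EXEC): [IRQ2] PC=0: DEC 2 -> ACC=-4
Event 12 (EXEC): [IRQ2] PC=1: INC 4 -> ACC=0
Event 13 (EXEC): [IRQ2] PC=2: INC 2 -> ACC=2
Event 14 (EXEC): [IRQ2] PC=3: IRET -> resume IRQ2 at PC=1 (depth now 1)
Event 15 (EXEC): [IRQ2] PC=1: INC 4 -> ACC=6
Event 16 (INT 1): INT 1 arrives: push (IRQ2, PC=2), enter IRQ1 at PC=0 (depth now 2)
Event 17 (EXEC): [IRQ1] PC=0: DEC 4 -> ACC=2

Answer: IRQ1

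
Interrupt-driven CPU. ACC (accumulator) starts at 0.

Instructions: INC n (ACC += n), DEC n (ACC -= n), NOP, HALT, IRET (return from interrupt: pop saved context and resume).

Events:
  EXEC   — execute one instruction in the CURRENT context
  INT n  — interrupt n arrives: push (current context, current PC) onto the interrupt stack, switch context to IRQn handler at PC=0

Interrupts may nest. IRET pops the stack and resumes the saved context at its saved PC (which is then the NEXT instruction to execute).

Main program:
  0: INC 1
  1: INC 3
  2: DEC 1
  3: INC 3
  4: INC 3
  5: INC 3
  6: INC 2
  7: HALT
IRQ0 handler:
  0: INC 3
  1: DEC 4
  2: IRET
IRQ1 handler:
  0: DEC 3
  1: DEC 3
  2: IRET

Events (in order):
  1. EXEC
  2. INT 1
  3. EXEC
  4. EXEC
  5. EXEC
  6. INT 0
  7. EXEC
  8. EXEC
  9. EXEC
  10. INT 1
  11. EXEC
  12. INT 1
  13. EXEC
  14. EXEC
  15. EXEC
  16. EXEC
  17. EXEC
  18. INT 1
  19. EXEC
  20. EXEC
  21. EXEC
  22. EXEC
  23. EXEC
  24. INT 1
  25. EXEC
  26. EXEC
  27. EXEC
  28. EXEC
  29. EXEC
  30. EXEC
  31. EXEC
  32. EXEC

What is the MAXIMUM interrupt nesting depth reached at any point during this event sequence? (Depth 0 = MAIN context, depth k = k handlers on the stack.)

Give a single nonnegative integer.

Event 1 (EXEC): [MAIN] PC=0: INC 1 -> ACC=1 [depth=0]
Event 2 (INT 1): INT 1 arrives: push (MAIN, PC=1), enter IRQ1 at PC=0 (depth now 1) [depth=1]
Event 3 (EXEC): [IRQ1] PC=0: DEC 3 -> ACC=-2 [depth=1]
Event 4 (EXEC): [IRQ1] PC=1: DEC 3 -> ACC=-5 [depth=1]
Event 5 (EXEC): [IRQ1] PC=2: IRET -> resume MAIN at PC=1 (depth now 0) [depth=0]
Event 6 (INT 0): INT 0 arrives: push (MAIN, PC=1), enter IRQ0 at PC=0 (depth now 1) [depth=1]
Event 7 (EXEC): [IRQ0] PC=0: INC 3 -> ACC=-2 [depth=1]
Event 8 (EXEC): [IRQ0] PC=1: DEC 4 -> ACC=-6 [depth=1]
Event 9 (EXEC): [IRQ0] PC=2: IRET -> resume MAIN at PC=1 (depth now 0) [depth=0]
Event 10 (INT 1): INT 1 arrives: push (MAIN, PC=1), enter IRQ1 at PC=0 (depth now 1) [depth=1]
Event 11 (EXEC): [IRQ1] PC=0: DEC 3 -> ACC=-9 [depth=1]
Event 12 (INT 1): INT 1 arrives: push (IRQ1, PC=1), enter IRQ1 at PC=0 (depth now 2) [depth=2]
Event 13 (EXEC): [IRQ1] PC=0: DEC 3 -> ACC=-12 [depth=2]
Event 14 (EXEC): [IRQ1] PC=1: DEC 3 -> ACC=-15 [depth=2]
Event 15 (EXEC): [IRQ1] PC=2: IRET -> resume IRQ1 at PC=1 (depth now 1) [depth=1]
Event 16 (EXEC): [IRQ1] PC=1: DEC 3 -> ACC=-18 [depth=1]
Event 17 (EXEC): [IRQ1] PC=2: IRET -> resume MAIN at PC=1 (depth now 0) [depth=0]
Event 18 (INT 1): INT 1 arrives: push (MAIN, PC=1), enter IRQ1 at PC=0 (depth now 1) [depth=1]
Event 19 (EXEC): [IRQ1] PC=0: DEC 3 -> ACC=-21 [depth=1]
Event 20 (EXEC): [IRQ1] PC=1: DEC 3 -> ACC=-24 [depth=1]
Event 21 (EXEC): [IRQ1] PC=2: IRET -> resume MAIN at PC=1 (depth now 0) [depth=0]
Event 22 (EXEC): [MAIN] PC=1: INC 3 -> ACC=-21 [depth=0]
Event 23 (EXEC): [MAIN] PC=2: DEC 1 -> ACC=-22 [depth=0]
Event 24 (INT 1): INT 1 arrives: push (MAIN, PC=3), enter IRQ1 at PC=0 (depth now 1) [depth=1]
Event 25 (EXEC): [IRQ1] PC=0: DEC 3 -> ACC=-25 [depth=1]
Event 26 (EXEC): [IRQ1] PC=1: DEC 3 -> ACC=-28 [depth=1]
Event 27 (EXEC): [IRQ1] PC=2: IRET -> resume MAIN at PC=3 (depth now 0) [depth=0]
Event 28 (EXEC): [MAIN] PC=3: INC 3 -> ACC=-25 [depth=0]
Event 29 (EXEC): [MAIN] PC=4: INC 3 -> ACC=-22 [depth=0]
Event 30 (EXEC): [MAIN] PC=5: INC 3 -> ACC=-19 [depth=0]
Event 31 (EXEC): [MAIN] PC=6: INC 2 -> ACC=-17 [depth=0]
Event 32 (EXEC): [MAIN] PC=7: HALT [depth=0]
Max depth observed: 2

Answer: 2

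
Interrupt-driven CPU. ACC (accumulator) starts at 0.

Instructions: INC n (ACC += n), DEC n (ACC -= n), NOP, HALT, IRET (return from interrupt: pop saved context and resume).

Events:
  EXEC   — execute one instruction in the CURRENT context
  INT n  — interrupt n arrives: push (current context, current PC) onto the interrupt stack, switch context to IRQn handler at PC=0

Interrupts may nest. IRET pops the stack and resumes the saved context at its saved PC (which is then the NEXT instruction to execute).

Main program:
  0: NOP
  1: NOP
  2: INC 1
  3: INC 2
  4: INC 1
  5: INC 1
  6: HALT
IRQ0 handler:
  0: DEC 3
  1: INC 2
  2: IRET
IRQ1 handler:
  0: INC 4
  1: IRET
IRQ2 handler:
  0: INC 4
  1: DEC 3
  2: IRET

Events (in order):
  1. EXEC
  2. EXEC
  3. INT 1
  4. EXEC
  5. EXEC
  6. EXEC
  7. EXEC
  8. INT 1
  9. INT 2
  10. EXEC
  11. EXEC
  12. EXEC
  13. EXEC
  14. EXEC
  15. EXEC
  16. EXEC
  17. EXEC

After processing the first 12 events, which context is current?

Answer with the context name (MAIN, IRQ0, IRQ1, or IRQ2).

Answer: IRQ1

Derivation:
Event 1 (EXEC): [MAIN] PC=0: NOP
Event 2 (EXEC): [MAIN] PC=1: NOP
Event 3 (INT 1): INT 1 arrives: push (MAIN, PC=2), enter IRQ1 at PC=0 (depth now 1)
Event 4 (EXEC): [IRQ1] PC=0: INC 4 -> ACC=4
Event 5 (EXEC): [IRQ1] PC=1: IRET -> resume MAIN at PC=2 (depth now 0)
Event 6 (EXEC): [MAIN] PC=2: INC 1 -> ACC=5
Event 7 (EXEC): [MAIN] PC=3: INC 2 -> ACC=7
Event 8 (INT 1): INT 1 arrives: push (MAIN, PC=4), enter IRQ1 at PC=0 (depth now 1)
Event 9 (INT 2): INT 2 arrives: push (IRQ1, PC=0), enter IRQ2 at PC=0 (depth now 2)
Event 10 (EXEC): [IRQ2] PC=0: INC 4 -> ACC=11
Event 11 (EXEC): [IRQ2] PC=1: DEC 3 -> ACC=8
Event 12 (EXEC): [IRQ2] PC=2: IRET -> resume IRQ1 at PC=0 (depth now 1)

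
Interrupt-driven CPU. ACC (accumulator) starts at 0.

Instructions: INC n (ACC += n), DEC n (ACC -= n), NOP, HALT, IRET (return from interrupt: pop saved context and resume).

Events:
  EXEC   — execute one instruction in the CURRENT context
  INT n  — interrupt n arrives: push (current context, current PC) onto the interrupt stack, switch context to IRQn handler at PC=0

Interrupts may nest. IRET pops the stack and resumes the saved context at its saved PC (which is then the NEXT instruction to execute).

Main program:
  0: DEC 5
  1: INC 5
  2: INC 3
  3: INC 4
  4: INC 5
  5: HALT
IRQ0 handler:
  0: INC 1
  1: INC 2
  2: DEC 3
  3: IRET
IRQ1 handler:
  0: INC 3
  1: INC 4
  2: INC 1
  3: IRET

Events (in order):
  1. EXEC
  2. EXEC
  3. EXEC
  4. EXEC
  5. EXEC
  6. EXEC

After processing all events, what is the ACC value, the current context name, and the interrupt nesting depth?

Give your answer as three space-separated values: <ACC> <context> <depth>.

Event 1 (EXEC): [MAIN] PC=0: DEC 5 -> ACC=-5
Event 2 (EXEC): [MAIN] PC=1: INC 5 -> ACC=0
Event 3 (EXEC): [MAIN] PC=2: INC 3 -> ACC=3
Event 4 (EXEC): [MAIN] PC=3: INC 4 -> ACC=7
Event 5 (EXEC): [MAIN] PC=4: INC 5 -> ACC=12
Event 6 (EXEC): [MAIN] PC=5: HALT

Answer: 12 MAIN 0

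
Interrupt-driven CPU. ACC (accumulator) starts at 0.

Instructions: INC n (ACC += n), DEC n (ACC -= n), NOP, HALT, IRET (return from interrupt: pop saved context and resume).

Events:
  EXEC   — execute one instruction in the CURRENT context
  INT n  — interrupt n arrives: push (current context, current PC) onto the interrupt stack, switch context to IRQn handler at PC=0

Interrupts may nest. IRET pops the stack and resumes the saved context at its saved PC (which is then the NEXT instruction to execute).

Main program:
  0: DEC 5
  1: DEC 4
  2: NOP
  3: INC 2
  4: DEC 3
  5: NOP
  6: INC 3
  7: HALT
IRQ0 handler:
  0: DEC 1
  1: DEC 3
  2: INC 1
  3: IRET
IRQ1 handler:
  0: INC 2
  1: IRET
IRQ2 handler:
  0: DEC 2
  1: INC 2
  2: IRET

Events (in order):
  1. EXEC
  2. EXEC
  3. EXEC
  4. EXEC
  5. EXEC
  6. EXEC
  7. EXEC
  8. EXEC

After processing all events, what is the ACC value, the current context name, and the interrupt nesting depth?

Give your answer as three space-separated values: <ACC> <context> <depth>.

Answer: -7 MAIN 0

Derivation:
Event 1 (EXEC): [MAIN] PC=0: DEC 5 -> ACC=-5
Event 2 (EXEC): [MAIN] PC=1: DEC 4 -> ACC=-9
Event 3 (EXEC): [MAIN] PC=2: NOP
Event 4 (EXEC): [MAIN] PC=3: INC 2 -> ACC=-7
Event 5 (EXEC): [MAIN] PC=4: DEC 3 -> ACC=-10
Event 6 (EXEC): [MAIN] PC=5: NOP
Event 7 (EXEC): [MAIN] PC=6: INC 3 -> ACC=-7
Event 8 (EXEC): [MAIN] PC=7: HALT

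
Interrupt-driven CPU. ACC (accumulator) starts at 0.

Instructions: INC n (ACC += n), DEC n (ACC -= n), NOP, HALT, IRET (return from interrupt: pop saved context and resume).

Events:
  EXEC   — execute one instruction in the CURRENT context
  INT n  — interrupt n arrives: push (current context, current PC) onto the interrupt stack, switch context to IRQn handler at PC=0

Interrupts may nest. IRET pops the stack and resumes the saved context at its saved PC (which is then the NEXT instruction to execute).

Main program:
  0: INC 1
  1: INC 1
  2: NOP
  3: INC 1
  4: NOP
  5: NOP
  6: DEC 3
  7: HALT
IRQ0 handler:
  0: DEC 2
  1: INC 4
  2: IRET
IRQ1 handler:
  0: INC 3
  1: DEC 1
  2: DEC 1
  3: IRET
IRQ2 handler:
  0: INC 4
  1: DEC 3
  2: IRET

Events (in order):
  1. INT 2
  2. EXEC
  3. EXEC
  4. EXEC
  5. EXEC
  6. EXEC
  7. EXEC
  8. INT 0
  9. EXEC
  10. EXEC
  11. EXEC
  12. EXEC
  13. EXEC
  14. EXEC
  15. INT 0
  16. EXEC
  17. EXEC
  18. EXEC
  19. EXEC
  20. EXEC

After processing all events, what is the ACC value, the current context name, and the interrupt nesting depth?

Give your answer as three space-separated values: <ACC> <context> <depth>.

Event 1 (INT 2): INT 2 arrives: push (MAIN, PC=0), enter IRQ2 at PC=0 (depth now 1)
Event 2 (EXEC): [IRQ2] PC=0: INC 4 -> ACC=4
Event 3 (EXEC): [IRQ2] PC=1: DEC 3 -> ACC=1
Event 4 (EXEC): [IRQ2] PC=2: IRET -> resume MAIN at PC=0 (depth now 0)
Event 5 (EXEC): [MAIN] PC=0: INC 1 -> ACC=2
Event 6 (EXEC): [MAIN] PC=1: INC 1 -> ACC=3
Event 7 (EXEC): [MAIN] PC=2: NOP
Event 8 (INT 0): INT 0 arrives: push (MAIN, PC=3), enter IRQ0 at PC=0 (depth now 1)
Event 9 (EXEC): [IRQ0] PC=0: DEC 2 -> ACC=1
Event 10 (EXEC): [IRQ0] PC=1: INC 4 -> ACC=5
Event 11 (EXEC): [IRQ0] PC=2: IRET -> resume MAIN at PC=3 (depth now 0)
Event 12 (EXEC): [MAIN] PC=3: INC 1 -> ACC=6
Event 13 (EXEC): [MAIN] PC=4: NOP
Event 14 (EXEC): [MAIN] PC=5: NOP
Event 15 (INT 0): INT 0 arrives: push (MAIN, PC=6), enter IRQ0 at PC=0 (depth now 1)
Event 16 (EXEC): [IRQ0] PC=0: DEC 2 -> ACC=4
Event 17 (EXEC): [IRQ0] PC=1: INC 4 -> ACC=8
Event 18 (EXEC): [IRQ0] PC=2: IRET -> resume MAIN at PC=6 (depth now 0)
Event 19 (EXEC): [MAIN] PC=6: DEC 3 -> ACC=5
Event 20 (EXEC): [MAIN] PC=7: HALT

Answer: 5 MAIN 0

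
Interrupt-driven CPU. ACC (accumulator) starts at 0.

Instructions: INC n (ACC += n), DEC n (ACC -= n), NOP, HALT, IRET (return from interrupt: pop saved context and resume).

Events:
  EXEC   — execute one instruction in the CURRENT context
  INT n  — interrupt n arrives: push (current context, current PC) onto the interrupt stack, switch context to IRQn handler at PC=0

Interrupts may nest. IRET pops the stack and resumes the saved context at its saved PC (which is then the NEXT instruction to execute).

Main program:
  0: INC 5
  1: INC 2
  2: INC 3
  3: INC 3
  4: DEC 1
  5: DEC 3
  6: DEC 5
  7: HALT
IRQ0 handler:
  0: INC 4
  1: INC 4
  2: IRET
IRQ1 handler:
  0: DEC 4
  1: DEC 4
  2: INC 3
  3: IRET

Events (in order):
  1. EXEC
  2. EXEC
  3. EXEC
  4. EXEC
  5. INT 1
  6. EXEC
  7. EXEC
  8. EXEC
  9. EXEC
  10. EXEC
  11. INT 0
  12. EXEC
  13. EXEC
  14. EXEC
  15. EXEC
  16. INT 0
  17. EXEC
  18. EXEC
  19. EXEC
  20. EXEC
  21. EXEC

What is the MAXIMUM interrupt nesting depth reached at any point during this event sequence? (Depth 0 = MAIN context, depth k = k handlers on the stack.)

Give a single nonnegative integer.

Event 1 (EXEC): [MAIN] PC=0: INC 5 -> ACC=5 [depth=0]
Event 2 (EXEC): [MAIN] PC=1: INC 2 -> ACC=7 [depth=0]
Event 3 (EXEC): [MAIN] PC=2: INC 3 -> ACC=10 [depth=0]
Event 4 (EXEC): [MAIN] PC=3: INC 3 -> ACC=13 [depth=0]
Event 5 (INT 1): INT 1 arrives: push (MAIN, PC=4), enter IRQ1 at PC=0 (depth now 1) [depth=1]
Event 6 (EXEC): [IRQ1] PC=0: DEC 4 -> ACC=9 [depth=1]
Event 7 (EXEC): [IRQ1] PC=1: DEC 4 -> ACC=5 [depth=1]
Event 8 (EXEC): [IRQ1] PC=2: INC 3 -> ACC=8 [depth=1]
Event 9 (EXEC): [IRQ1] PC=3: IRET -> resume MAIN at PC=4 (depth now 0) [depth=0]
Event 10 (EXEC): [MAIN] PC=4: DEC 1 -> ACC=7 [depth=0]
Event 11 (INT 0): INT 0 arrives: push (MAIN, PC=5), enter IRQ0 at PC=0 (depth now 1) [depth=1]
Event 12 (EXEC): [IRQ0] PC=0: INC 4 -> ACC=11 [depth=1]
Event 13 (EXEC): [IRQ0] PC=1: INC 4 -> ACC=15 [depth=1]
Event 14 (EXEC): [IRQ0] PC=2: IRET -> resume MAIN at PC=5 (depth now 0) [depth=0]
Event 15 (EXEC): [MAIN] PC=5: DEC 3 -> ACC=12 [depth=0]
Event 16 (INT 0): INT 0 arrives: push (MAIN, PC=6), enter IRQ0 at PC=0 (depth now 1) [depth=1]
Event 17 (EXEC): [IRQ0] PC=0: INC 4 -> ACC=16 [depth=1]
Event 18 (EXEC): [IRQ0] PC=1: INC 4 -> ACC=20 [depth=1]
Event 19 (EXEC): [IRQ0] PC=2: IRET -> resume MAIN at PC=6 (depth now 0) [depth=0]
Event 20 (EXEC): [MAIN] PC=6: DEC 5 -> ACC=15 [depth=0]
Event 21 (EXEC): [MAIN] PC=7: HALT [depth=0]
Max depth observed: 1

Answer: 1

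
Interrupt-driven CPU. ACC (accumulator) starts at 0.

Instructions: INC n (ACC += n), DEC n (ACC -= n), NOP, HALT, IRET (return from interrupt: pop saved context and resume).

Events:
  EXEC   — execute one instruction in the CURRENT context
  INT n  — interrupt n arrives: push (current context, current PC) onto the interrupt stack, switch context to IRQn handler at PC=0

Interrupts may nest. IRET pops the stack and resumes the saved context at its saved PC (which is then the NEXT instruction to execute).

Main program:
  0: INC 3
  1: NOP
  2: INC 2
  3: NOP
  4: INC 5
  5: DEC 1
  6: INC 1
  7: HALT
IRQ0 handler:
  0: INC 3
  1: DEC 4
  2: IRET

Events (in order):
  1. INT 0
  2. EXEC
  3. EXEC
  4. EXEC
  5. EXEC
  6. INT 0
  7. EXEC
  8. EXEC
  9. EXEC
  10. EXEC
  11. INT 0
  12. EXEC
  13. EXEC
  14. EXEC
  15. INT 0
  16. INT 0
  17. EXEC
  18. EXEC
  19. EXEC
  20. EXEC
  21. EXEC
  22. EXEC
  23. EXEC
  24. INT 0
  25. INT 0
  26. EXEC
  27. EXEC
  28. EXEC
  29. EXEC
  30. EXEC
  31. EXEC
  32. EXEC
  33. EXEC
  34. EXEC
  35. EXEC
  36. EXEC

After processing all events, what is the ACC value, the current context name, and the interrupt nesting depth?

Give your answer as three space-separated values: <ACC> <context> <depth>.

Event 1 (INT 0): INT 0 arrives: push (MAIN, PC=0), enter IRQ0 at PC=0 (depth now 1)
Event 2 (EXEC): [IRQ0] PC=0: INC 3 -> ACC=3
Event 3 (EXEC): [IRQ0] PC=1: DEC 4 -> ACC=-1
Event 4 (EXEC): [IRQ0] PC=2: IRET -> resume MAIN at PC=0 (depth now 0)
Event 5 (EXEC): [MAIN] PC=0: INC 3 -> ACC=2
Event 6 (INT 0): INT 0 arrives: push (MAIN, PC=1), enter IRQ0 at PC=0 (depth now 1)
Event 7 (EXEC): [IRQ0] PC=0: INC 3 -> ACC=5
Event 8 (EXEC): [IRQ0] PC=1: DEC 4 -> ACC=1
Event 9 (EXEC): [IRQ0] PC=2: IRET -> resume MAIN at PC=1 (depth now 0)
Event 10 (EXEC): [MAIN] PC=1: NOP
Event 11 (INT 0): INT 0 arrives: push (MAIN, PC=2), enter IRQ0 at PC=0 (depth now 1)
Event 12 (EXEC): [IRQ0] PC=0: INC 3 -> ACC=4
Event 13 (EXEC): [IRQ0] PC=1: DEC 4 -> ACC=0
Event 14 (EXEC): [IRQ0] PC=2: IRET -> resume MAIN at PC=2 (depth now 0)
Event 15 (INT 0): INT 0 arrives: push (MAIN, PC=2), enter IRQ0 at PC=0 (depth now 1)
Event 16 (INT 0): INT 0 arrives: push (IRQ0, PC=0), enter IRQ0 at PC=0 (depth now 2)
Event 17 (EXEC): [IRQ0] PC=0: INC 3 -> ACC=3
Event 18 (EXEC): [IRQ0] PC=1: DEC 4 -> ACC=-1
Event 19 (EXEC): [IRQ0] PC=2: IRET -> resume IRQ0 at PC=0 (depth now 1)
Event 20 (EXEC): [IRQ0] PC=0: INC 3 -> ACC=2
Event 21 (EXEC): [IRQ0] PC=1: DEC 4 -> ACC=-2
Event 22 (EXEC): [IRQ0] PC=2: IRET -> resume MAIN at PC=2 (depth now 0)
Event 23 (EXEC): [MAIN] PC=2: INC 2 -> ACC=0
Event 24 (INT 0): INT 0 arrives: push (MAIN, PC=3), enter IRQ0 at PC=0 (depth now 1)
Event 25 (INT 0): INT 0 arrives: push (IRQ0, PC=0), enter IRQ0 at PC=0 (depth now 2)
Event 26 (EXEC): [IRQ0] PC=0: INC 3 -> ACC=3
Event 27 (EXEC): [IRQ0] PC=1: DEC 4 -> ACC=-1
Event 28 (EXEC): [IRQ0] PC=2: IRET -> resume IRQ0 at PC=0 (depth now 1)
Event 29 (EXEC): [IRQ0] PC=0: INC 3 -> ACC=2
Event 30 (EXEC): [IRQ0] PC=1: DEC 4 -> ACC=-2
Event 31 (EXEC): [IRQ0] PC=2: IRET -> resume MAIN at PC=3 (depth now 0)
Event 32 (EXEC): [MAIN] PC=3: NOP
Event 33 (EXEC): [MAIN] PC=4: INC 5 -> ACC=3
Event 34 (EXEC): [MAIN] PC=5: DEC 1 -> ACC=2
Event 35 (EXEC): [MAIN] PC=6: INC 1 -> ACC=3
Event 36 (EXEC): [MAIN] PC=7: HALT

Answer: 3 MAIN 0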